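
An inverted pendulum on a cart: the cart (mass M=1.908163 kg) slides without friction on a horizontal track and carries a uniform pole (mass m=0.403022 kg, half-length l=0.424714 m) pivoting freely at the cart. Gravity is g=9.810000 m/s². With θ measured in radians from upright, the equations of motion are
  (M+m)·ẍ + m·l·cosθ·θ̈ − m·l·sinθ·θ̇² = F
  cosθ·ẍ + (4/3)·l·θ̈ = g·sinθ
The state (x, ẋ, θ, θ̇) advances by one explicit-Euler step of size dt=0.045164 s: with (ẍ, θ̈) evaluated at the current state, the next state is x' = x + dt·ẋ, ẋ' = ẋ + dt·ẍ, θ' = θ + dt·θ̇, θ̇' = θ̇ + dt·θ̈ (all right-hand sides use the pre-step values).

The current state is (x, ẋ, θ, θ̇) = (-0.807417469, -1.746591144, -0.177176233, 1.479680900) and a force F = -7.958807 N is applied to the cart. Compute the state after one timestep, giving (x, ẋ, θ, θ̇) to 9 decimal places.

(-0.886300511, -1.914652922, -0.110347925, 1.633916545)

sinθ=-0.176250718, cosθ=0.984345308
temp = (F + m·l·θ̇²·sinθ)/(M+m) = (-7.958807 + -0.066052972)/2.311185 = -3.472184170
θ̈ = (g·sinθ − cosθ·temp)/(l·(4/3 − m·cos²θ/(M+m))) = 3.415012963
ẍ = temp − m·l·θ̈·cosθ/(M+m) = -3.721144673
Euler: x'=-0.807417469+0.045164·-1.746591144=-0.886300511, ẋ'=-1.746591144+0.045164·-3.721144673=-1.914652922
       θ'=-0.177176233+0.045164·1.479680900=-0.110347925, θ̇'=1.479680900+0.045164·3.415012963=1.633916545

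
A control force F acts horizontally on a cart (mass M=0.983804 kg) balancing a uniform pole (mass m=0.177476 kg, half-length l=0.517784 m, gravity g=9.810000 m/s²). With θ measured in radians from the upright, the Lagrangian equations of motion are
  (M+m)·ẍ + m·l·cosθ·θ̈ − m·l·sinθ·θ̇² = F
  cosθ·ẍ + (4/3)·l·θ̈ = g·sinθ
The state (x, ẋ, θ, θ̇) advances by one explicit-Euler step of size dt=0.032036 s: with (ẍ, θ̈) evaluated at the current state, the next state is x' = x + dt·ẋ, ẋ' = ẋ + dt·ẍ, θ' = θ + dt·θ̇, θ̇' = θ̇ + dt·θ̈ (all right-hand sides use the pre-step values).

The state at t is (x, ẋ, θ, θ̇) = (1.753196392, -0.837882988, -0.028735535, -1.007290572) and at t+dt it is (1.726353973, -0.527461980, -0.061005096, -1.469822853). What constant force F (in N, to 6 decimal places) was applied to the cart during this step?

F = 9.928987 N

ẍ = (ẋ'−ẋ)/dt = (-0.527461980−-0.837882988)/0.032036 = 9.689756
θ̈ = (θ̇'−θ̇)/dt = (-1.469822853−-1.007290572)/0.032036 = -14.437891
sinθ=-0.028732, cosθ=0.999587
F = (M+m)·ẍ + m·l·cosθ·θ̈ − m·l·sinθ·θ̇² = 11.252519 + -1.326211 − -0.002679 = 9.928987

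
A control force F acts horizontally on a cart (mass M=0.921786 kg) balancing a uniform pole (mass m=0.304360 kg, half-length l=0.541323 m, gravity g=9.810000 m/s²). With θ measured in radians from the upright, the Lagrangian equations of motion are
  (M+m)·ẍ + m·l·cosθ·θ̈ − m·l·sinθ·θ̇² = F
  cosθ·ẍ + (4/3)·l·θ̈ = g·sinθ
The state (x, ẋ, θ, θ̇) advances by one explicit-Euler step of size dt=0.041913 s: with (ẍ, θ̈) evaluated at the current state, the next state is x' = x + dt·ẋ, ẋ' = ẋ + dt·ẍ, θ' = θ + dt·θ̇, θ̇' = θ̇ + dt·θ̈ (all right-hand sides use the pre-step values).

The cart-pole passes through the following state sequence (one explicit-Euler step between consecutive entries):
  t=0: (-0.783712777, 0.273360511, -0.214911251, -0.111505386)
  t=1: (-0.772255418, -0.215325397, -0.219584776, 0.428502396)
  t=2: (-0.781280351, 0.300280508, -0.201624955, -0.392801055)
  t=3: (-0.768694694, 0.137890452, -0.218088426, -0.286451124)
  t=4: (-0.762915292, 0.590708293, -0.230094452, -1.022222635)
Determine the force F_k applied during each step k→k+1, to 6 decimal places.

step 0→1:
  ẍ = (ẋ'−ẋ)/dt = (-0.215325397−0.273360511)/0.041913 = -11.659531
  θ̈ = (θ̇'−θ̇)/dt = (0.428502396−-0.111505386)/0.041913 = 12.884016
  sinθ=-0.213261, cosθ=0.976995
  F = (M+m)·ẍ + m·l·cosθ·θ̈ − m·l·sinθ·θ̇² = -14.296287 + 2.073900 − -0.000437 = -12.221950
step 1→2:
  ẍ = (ẋ'−ẋ)/dt = (0.300280508−-0.215325397)/0.041913 = 12.301813
  θ̈ = (θ̇'−θ̇)/dt = (-0.392801055−0.428502396)/0.041913 = -19.595435
  sinθ=-0.217824, cosθ=0.975988
  F = (M+m)·ẍ + m·l·cosθ·θ̈ − m·l·sinθ·θ̇² = 15.083819 + -3.150964 − -0.006590 = 11.939445
step 2→3:
  ẍ = (ẋ'−ẋ)/dt = (0.137890452−0.300280508)/0.041913 = -3.874456
  θ̈ = (θ̇'−θ̇)/dt = (-0.286451124−-0.392801055)/0.041913 = 2.537397
  sinθ=-0.200262, cosθ=0.979742
  F = (M+m)·ẍ + m·l·cosθ·θ̈ − m·l·sinθ·θ̇² = -4.750648 + 0.409585 − -0.005091 = -4.335972
step 3→4:
  ẍ = (ẋ'−ẋ)/dt = (0.590708293−0.137890452)/0.041913 = 10.803756
  θ̈ = (θ̇'−θ̇)/dt = (-1.022222635−-0.286451124)/0.041913 = -17.554733
  sinθ=-0.216364, cosθ=0.976313
  F = (M+m)·ẍ + m·l·cosθ·θ̈ − m·l·sinθ·θ̇² = 13.246983 + -2.823757 − -0.002925 = 10.426151

F_0 = -12.221950 N
F_1 = 11.939445 N
F_2 = -4.335972 N
F_3 = 10.426151 N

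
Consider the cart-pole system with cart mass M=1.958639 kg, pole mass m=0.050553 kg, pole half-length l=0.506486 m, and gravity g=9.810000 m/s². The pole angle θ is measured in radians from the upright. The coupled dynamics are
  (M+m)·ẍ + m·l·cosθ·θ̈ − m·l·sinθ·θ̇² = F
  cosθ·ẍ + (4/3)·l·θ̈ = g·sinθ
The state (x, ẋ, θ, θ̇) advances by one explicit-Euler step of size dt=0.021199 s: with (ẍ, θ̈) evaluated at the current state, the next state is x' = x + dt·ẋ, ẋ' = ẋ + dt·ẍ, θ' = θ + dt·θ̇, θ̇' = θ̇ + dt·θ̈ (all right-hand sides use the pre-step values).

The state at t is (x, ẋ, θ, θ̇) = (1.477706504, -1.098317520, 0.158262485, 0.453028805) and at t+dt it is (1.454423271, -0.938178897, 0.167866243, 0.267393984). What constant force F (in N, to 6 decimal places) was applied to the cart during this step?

ẍ = (ẋ'−ẋ)/dt = (-0.938178897−-1.098317520)/0.021199 = 7.554065
θ̈ = (θ̇'−θ̇)/dt = (0.267393984−0.453028805)/0.021199 = -8.756773
sinθ=0.157603, cosθ=0.987503
F = (M+m)·ẍ + m·l·cosθ·θ̈ − m·l·sinθ·θ̇² = 15.177567 + -0.221410 − 0.000828 = 14.955329

F = 14.955329 N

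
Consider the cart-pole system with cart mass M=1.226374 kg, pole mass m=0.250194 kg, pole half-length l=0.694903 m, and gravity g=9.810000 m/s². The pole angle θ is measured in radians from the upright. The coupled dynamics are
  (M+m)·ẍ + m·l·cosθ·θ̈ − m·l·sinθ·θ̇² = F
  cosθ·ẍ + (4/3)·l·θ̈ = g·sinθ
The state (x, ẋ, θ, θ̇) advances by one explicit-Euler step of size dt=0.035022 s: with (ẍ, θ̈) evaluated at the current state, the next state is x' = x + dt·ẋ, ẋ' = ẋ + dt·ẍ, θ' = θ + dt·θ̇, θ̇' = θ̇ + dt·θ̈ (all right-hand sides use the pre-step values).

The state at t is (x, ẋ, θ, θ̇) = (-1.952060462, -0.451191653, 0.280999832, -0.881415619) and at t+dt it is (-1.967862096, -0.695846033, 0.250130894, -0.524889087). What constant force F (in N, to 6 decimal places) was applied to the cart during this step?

ẍ = (ẋ'−ẋ)/dt = (-0.695846033−-0.451191653)/0.035022 = -6.985734
θ̈ = (θ̇'−θ̇)/dt = (-0.524889087−-0.881415619)/0.035022 = 10.180073
sinθ=0.277316, cosθ=0.960779
F = (M+m)·ẍ + m·l·cosθ·θ̈ − m·l·sinθ·θ̇² = -10.314911 + 1.700495 − 0.037457 = -8.651874

F = -8.651874 N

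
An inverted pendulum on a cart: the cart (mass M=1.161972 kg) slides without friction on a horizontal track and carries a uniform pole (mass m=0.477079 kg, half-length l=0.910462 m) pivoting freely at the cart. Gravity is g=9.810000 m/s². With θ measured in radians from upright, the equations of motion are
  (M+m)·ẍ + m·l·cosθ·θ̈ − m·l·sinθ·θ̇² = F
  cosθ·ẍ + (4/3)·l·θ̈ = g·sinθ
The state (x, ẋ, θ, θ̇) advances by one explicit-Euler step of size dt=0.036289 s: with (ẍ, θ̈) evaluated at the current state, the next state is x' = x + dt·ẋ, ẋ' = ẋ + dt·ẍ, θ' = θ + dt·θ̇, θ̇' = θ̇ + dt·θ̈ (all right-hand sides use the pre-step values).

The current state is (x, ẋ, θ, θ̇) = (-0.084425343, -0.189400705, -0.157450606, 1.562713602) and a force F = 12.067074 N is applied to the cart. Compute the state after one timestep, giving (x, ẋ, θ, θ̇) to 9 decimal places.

(-0.091298505, 0.160660197, -0.100741292, 1.231932854)

sinθ=-0.156800860, cosθ=0.987630240
temp = (F + m·l·θ̇²·sinθ)/(M+m) = (12.067074 + -0.166325696)/1.639051 = 7.260755342
θ̈ = (g·sinθ − cosθ·temp)/(l·(4/3 − m·cos²θ/(M+m))) = -9.115179477
ẍ = temp − m·l·θ̈·cosθ/(M+m) = 9.646474184
Euler: x'=-0.084425343+0.036289·-0.189400705=-0.091298505, ẋ'=-0.189400705+0.036289·9.646474184=0.160660197
       θ'=-0.157450606+0.036289·1.562713602=-0.100741292, θ̇'=1.562713602+0.036289·-9.115179477=1.231932854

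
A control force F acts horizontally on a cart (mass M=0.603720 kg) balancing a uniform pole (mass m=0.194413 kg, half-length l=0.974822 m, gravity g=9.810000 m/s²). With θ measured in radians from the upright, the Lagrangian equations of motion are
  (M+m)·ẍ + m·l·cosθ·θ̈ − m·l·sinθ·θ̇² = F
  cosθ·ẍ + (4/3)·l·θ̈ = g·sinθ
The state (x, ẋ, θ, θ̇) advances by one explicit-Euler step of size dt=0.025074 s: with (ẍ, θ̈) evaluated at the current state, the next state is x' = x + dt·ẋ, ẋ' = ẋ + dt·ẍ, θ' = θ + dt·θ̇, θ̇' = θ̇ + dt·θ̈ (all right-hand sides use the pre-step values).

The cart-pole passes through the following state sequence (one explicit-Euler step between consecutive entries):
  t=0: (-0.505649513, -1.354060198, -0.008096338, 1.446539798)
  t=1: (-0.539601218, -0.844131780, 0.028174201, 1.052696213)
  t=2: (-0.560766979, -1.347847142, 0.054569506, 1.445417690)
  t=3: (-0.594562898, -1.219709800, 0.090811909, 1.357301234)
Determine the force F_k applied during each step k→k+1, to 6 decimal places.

F_0 = 13.258083 N
F_1 = -13.072582 N
F_2 = 3.392133 N

step 0→1:
  ẍ = (ẋ'−ẋ)/dt = (-0.844131780−-1.354060198)/0.025074 = 20.336939
  θ̈ = (θ̇'−θ̇)/dt = (1.052696213−1.446539798)/0.025074 = -15.707250
  sinθ=-0.008096, cosθ=0.999967
  F = (M+m)·ẍ + m·l·cosθ·θ̈ − m·l·sinθ·θ̇² = 16.231582 + -2.976710 − -0.003211 = 13.258083
step 1→2:
  ẍ = (ẋ'−ẋ)/dt = (-1.347847142−-0.844131780)/0.025074 = -20.089151
  θ̈ = (θ̇'−θ̇)/dt = (1.445417690−1.052696213)/0.025074 = 15.662498
  sinθ=0.028170, cosθ=0.999603
  F = (M+m)·ẍ + m·l·cosθ·θ̈ − m·l·sinθ·θ̇² = -16.033814 + 2.967148 − 0.005916 = -13.072582
step 2→3:
  ẍ = (ẋ'−ẋ)/dt = (-1.219709800−-1.347847142)/0.025074 = 5.110367
  θ̈ = (θ̇'−θ̇)/dt = (1.357301234−1.445417690)/0.025074 = -3.514256
  sinθ=0.054542, cosθ=0.998511
  F = (M+m)·ẍ + m·l·cosθ·θ̈ − m·l·sinθ·θ̇² = 4.078753 + -0.665024 − 0.021596 = 3.392133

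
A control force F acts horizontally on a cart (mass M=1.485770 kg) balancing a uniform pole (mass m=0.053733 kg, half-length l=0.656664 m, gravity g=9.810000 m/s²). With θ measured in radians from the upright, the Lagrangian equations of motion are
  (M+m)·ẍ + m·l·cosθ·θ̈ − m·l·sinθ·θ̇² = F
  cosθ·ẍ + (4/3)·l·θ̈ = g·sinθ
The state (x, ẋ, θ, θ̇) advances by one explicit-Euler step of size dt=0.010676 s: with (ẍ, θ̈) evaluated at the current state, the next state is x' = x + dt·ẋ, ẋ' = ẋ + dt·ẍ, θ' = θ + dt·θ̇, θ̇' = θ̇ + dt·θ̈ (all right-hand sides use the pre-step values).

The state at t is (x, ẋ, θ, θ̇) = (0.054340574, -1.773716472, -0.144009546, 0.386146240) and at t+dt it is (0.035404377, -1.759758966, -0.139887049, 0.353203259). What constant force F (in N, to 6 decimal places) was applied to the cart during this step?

F = 1.905708 N

ẍ = (ẋ'−ẋ)/dt = (-1.759758966−-1.773716472)/0.010676 = 1.307372
θ̈ = (θ̇'−θ̇)/dt = (0.353203259−0.386146240)/0.010676 = -3.085704
sinθ=-0.143512, cosθ=0.989649
F = (M+m)·ẍ + m·l·cosθ·θ̈ − m·l·sinθ·θ̇² = 2.012704 + -0.107751 − -0.000755 = 1.905708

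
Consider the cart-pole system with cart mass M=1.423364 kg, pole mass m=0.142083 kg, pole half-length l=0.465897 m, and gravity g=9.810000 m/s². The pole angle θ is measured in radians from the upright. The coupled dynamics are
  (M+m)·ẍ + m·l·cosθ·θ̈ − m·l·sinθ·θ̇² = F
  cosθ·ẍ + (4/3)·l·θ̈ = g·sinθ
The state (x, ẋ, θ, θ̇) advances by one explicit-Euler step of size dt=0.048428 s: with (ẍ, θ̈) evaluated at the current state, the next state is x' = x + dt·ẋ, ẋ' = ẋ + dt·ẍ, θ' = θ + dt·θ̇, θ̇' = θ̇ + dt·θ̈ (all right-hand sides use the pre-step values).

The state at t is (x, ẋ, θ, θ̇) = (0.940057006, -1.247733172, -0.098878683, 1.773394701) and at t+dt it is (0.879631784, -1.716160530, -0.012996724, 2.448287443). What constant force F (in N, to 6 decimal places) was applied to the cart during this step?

ẍ = (ẋ'−ẋ)/dt = (-1.716160530−-1.247733172)/0.048428 = -9.672655
θ̈ = (θ̇'−θ̇)/dt = (2.448287443−1.773394701)/0.048428 = 13.936003
sinθ=-0.098718, cosθ=0.995115
F = (M+m)·ẍ + m·l·cosθ·θ̈ − m·l·sinθ·θ̇² = -15.142029 + 0.918002 − -0.020551 = -14.203476

F = -14.203476 N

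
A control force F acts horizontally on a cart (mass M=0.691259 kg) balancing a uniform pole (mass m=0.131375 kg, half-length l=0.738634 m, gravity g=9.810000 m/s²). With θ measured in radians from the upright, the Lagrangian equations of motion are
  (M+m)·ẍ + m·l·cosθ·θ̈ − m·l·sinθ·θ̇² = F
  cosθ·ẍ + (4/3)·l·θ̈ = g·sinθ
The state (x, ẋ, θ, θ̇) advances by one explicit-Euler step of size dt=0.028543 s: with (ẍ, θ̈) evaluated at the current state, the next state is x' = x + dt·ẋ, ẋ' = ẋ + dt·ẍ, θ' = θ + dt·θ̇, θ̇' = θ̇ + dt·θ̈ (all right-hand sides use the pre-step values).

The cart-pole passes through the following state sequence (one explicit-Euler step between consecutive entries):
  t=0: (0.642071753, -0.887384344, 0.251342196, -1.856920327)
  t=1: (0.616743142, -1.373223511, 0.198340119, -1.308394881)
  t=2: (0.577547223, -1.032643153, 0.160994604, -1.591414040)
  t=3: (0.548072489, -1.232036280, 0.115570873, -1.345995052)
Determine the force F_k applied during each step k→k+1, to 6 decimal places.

step 0→1:
  ẍ = (ẋ'−ẋ)/dt = (-1.373223511−-0.887384344)/0.028543 = -17.021307
  θ̈ = (θ̇'−θ̇)/dt = (-1.308394881−-1.856920327)/0.028543 = 19.217512
  sinθ=0.248704, cosθ=0.968579
  F = (M+m)·ẍ + m·l·cosθ·θ̈ − m·l·sinθ·θ̇² = -14.002306 + 1.806236 − 0.083217 = -12.279287
step 1→2:
  ẍ = (ẋ'−ẋ)/dt = (-1.032643153−-1.373223511)/0.028543 = 11.932185
  θ̈ = (θ̇'−θ̇)/dt = (-1.591414040−-1.308394881)/0.028543 = -9.915537
  sinθ=0.197042, cosθ=0.980395
  F = (M+m)·ẍ + m·l·cosθ·θ̈ − m·l·sinθ·θ̇² = 9.815821 + -0.943321 − 0.032732 = 8.839768
step 2→3:
  ẍ = (ẋ'−ẋ)/dt = (-1.232036280−-1.032643153)/0.028543 = -6.985710
  θ̈ = (θ̇'−θ̇)/dt = (-1.345995052−-1.591414040)/0.028543 = 8.598220
  sinθ=0.160300, cosθ=0.987068
  F = (M+m)·ẍ + m·l·cosθ·θ̈ − m·l·sinθ·θ̇² = -5.746683 + 0.823565 − 0.039395 = -4.962513

F_0 = -12.279287 N
F_1 = 8.839768 N
F_2 = -4.962513 N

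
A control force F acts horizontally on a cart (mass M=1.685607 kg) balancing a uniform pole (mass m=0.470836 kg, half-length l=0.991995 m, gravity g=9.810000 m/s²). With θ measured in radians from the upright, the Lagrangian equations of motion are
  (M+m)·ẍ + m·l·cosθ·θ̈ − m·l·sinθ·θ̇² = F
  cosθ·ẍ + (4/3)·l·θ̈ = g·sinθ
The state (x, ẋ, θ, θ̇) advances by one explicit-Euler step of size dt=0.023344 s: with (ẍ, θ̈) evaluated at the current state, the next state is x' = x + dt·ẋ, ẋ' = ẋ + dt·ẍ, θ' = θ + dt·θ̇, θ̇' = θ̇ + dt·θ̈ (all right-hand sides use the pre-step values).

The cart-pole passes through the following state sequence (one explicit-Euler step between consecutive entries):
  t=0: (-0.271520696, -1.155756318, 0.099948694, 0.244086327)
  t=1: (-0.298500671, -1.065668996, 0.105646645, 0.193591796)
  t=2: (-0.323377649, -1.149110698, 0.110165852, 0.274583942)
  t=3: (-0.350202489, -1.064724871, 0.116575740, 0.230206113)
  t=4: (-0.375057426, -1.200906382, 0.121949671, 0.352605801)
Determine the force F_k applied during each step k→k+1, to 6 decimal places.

step 0→1:
  ẍ = (ẋ'−ẋ)/dt = (-1.065668996−-1.155756318)/0.023344 = 3.859121
  θ̈ = (θ̇'−θ̇)/dt = (0.193591796−0.244086327)/0.023344 = -2.163063
  sinθ=0.099782, cosθ=0.995009
  F = (M+m)·ẍ + m·l·cosθ·θ̈ − m·l·sinθ·θ̇² = 8.321975 + -1.005253 − 0.002777 = 7.313945
step 1→2:
  ẍ = (ẋ'−ẋ)/dt = (-1.149110698−-1.065668996)/0.023344 = -3.574439
  θ̈ = (θ̇'−θ̇)/dt = (0.274583942−0.193591796)/0.023344 = 3.469506
  sinθ=0.105450, cosθ=0.994425
  F = (M+m)·ẍ + m·l·cosθ·θ̈ − m·l·sinθ·θ̇² = -7.708074 + 1.611457 − 0.001846 = -6.098463
step 2→3:
  ẍ = (ẋ'−ẋ)/dt = (-1.064724871−-1.149110698)/0.023344 = 3.614883
  θ̈ = (θ̇'−θ̇)/dt = (0.230206113−0.274583942)/0.023344 = -1.901038
  sinθ=0.109943, cosθ=0.993938
  F = (M+m)·ẍ + m·l·cosθ·θ̈ − m·l·sinθ·θ̇² = 7.795289 + -0.882529 − 0.003872 = 6.908888
step 3→4:
  ẍ = (ẋ'−ẋ)/dt = (-1.200906382−-1.064724871)/0.023344 = -5.833684
  θ̈ = (θ̇'−θ̇)/dt = (0.352605801−0.230206113)/0.023344 = 5.243304
  sinθ=0.116312, cosθ=0.993213
  F = (M+m)·ẍ + m·l·cosθ·θ̈ − m·l·sinθ·θ̇² = -12.580006 + 2.432352 − 0.002879 = -10.150533

F_0 = 7.313945 N
F_1 = -6.098463 N
F_2 = 6.908888 N
F_3 = -10.150533 N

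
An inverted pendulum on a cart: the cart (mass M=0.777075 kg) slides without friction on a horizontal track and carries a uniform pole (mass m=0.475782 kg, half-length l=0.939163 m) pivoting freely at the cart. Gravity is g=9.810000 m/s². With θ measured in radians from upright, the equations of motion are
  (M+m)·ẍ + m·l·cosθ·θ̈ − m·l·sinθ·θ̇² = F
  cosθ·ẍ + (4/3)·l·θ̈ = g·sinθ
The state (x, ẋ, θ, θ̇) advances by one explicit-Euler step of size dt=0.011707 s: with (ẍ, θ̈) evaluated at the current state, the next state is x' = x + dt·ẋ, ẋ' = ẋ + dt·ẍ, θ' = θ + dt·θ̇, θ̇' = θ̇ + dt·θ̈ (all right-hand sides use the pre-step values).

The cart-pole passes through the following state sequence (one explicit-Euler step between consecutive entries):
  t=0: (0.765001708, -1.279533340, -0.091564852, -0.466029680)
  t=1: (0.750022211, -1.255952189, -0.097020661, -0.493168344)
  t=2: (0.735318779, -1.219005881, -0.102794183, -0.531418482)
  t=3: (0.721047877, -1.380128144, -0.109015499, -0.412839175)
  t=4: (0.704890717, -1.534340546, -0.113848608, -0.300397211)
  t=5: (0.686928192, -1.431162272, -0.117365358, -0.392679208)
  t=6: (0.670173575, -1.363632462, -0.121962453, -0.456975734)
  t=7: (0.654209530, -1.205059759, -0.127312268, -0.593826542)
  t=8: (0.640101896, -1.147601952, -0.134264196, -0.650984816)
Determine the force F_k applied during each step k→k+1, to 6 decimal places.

F_0 = 1.500977 N
F_1 = 2.511360 N
F_2 = -12.727911 N
F_3 = -12.228934 N
F_4 = 7.547040 N
F_5 = 4.797748 N
F_6 = 11.796880 N
F_7 = 4.005032 N

step 0→1:
  ẍ = (ẋ'−ẋ)/dt = (-1.255952189−-1.279533340)/0.011707 = 2.014278
  θ̈ = (θ̇'−θ̇)/dt = (-0.493168344−-0.466029680)/0.011707 = -2.318157
  sinθ=-0.091437, cosθ=0.995811
  F = (M+m)·ẍ + m·l·cosθ·θ̈ − m·l·sinθ·θ̇² = 2.523602 + -1.031499 − -0.008874 = 1.500977
step 1→2:
  ẍ = (ẋ'−ẋ)/dt = (-1.219005881−-1.255952189)/0.011707 = 3.155916
  θ̈ = (θ̇'−θ̇)/dt = (-0.531418482−-0.493168344)/0.011707 = -3.267288
  sinθ=-0.096869, cosθ=0.995297
  F = (M+m)·ẍ + m·l·cosθ·θ̈ − m·l·sinθ·θ̇² = 3.953911 + -1.453079 − -0.010527 = 2.511360
step 2→3:
  ẍ = (ẋ'−ẋ)/dt = (-1.380128144−-1.219005881)/0.011707 = -13.762899
  θ̈ = (θ̇'−θ̇)/dt = (-0.412839175−-0.531418482)/0.011707 = 10.128924
  sinθ=-0.102613, cosθ=0.994721
  F = (M+m)·ẍ + m·l·cosθ·θ̈ − m·l·sinθ·θ̇² = -17.242945 + 4.502085 − -0.012949 = -12.727911
step 3→4:
  ẍ = (ẋ'−ẋ)/dt = (-1.534340546−-1.380128144)/0.011707 = -13.172666
  θ̈ = (θ̇'−θ̇)/dt = (-0.300397211−-0.412839175)/0.011707 = 9.604678
  sinθ=-0.108800, cosθ=0.994064
  F = (M+m)·ẍ + m·l·cosθ·θ̈ − m·l·sinθ·θ̇² = -16.503467 + 4.266247 − -0.008286 = -12.228934
step 4→5:
  ẍ = (ẋ'−ẋ)/dt = (-1.431162272−-1.534340546)/0.011707 = 8.813383
  θ̈ = (θ̇'−θ̇)/dt = (-0.392679208−-0.300397211)/0.011707 = -7.882634
  sinθ=-0.113603, cosθ=0.993526
  F = (M+m)·ẍ + m·l·cosθ·θ̈ − m·l·sinθ·θ̇² = 11.041908 + -3.499449 − -0.004581 = 7.547040
step 5→6:
  ẍ = (ẋ'−ẋ)/dt = (-1.363632462−-1.431162272)/0.011707 = 5.768327
  θ̈ = (θ̇'−θ̇)/dt = (-0.456975734−-0.392679208)/0.011707 = -5.492144
  sinθ=-0.117096, cosθ=0.993121
  F = (M+m)·ẍ + m·l·cosθ·θ̈ − m·l·sinθ·θ̇² = 7.226889 + -2.437209 − -0.008068 = 4.797748
step 6→7:
  ẍ = (ẋ'−ẋ)/dt = (-1.205059759−-1.363632462)/0.011707 = 13.545119
  θ̈ = (θ̇'−θ̇)/dt = (-0.593826542−-0.456975734)/0.011707 = -11.689656
  sinθ=-0.121660, cosθ=0.992572
  F = (M+m)·ẍ + m·l·cosθ·θ̈ − m·l·sinθ·θ̇² = 16.970097 + -5.184569 − -0.011352 = 11.796880
step 7→8:
  ẍ = (ẋ'−ẋ)/dt = (-1.147601952−-1.205059759)/0.011707 = 4.907987
  θ̈ = (θ̇'−θ̇)/dt = (-0.650984816−-0.593826542)/0.011707 = -4.882401
  sinθ=-0.126969, cosθ=0.991907
  F = (M+m)·ẍ + m·l·cosθ·θ̈ − m·l·sinθ·θ̇² = 6.149006 + -2.163980 − -0.020006 = 4.005032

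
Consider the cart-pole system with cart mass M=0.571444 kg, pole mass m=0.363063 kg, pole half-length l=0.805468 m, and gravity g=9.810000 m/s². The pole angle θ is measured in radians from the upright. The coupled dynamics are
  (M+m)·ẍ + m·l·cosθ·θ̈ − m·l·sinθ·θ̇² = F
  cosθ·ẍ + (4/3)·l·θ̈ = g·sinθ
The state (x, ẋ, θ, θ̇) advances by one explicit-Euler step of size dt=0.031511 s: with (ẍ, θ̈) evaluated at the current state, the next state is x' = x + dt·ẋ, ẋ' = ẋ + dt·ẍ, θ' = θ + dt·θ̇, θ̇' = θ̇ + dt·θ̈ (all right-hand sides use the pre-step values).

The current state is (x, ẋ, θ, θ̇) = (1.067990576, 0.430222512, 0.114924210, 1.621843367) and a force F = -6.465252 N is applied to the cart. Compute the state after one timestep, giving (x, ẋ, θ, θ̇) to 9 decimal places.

(1.081547318, 0.114003344, 0.166030116, 1.947350505)

sinθ=0.114671399, cosθ=0.993403478
temp = (F + m·l·θ̇²·sinθ)/(M+m) = (-6.465252 + 0.088207032)/0.934507 = -6.823967041
θ̈ = (g·sinθ − cosθ·temp)/(l·(4/3 − m·cos²θ/(M+m))) = 10.329952658
ẍ = temp − m·l·θ̈·cosθ/(M+m) = -10.035199402
Euler: x'=1.067990576+0.031511·0.430222512=1.081547318, ẋ'=0.430222512+0.031511·-10.035199402=0.114003344
       θ'=0.114924210+0.031511·1.621843367=0.166030116, θ̇'=1.621843367+0.031511·10.329952658=1.947350505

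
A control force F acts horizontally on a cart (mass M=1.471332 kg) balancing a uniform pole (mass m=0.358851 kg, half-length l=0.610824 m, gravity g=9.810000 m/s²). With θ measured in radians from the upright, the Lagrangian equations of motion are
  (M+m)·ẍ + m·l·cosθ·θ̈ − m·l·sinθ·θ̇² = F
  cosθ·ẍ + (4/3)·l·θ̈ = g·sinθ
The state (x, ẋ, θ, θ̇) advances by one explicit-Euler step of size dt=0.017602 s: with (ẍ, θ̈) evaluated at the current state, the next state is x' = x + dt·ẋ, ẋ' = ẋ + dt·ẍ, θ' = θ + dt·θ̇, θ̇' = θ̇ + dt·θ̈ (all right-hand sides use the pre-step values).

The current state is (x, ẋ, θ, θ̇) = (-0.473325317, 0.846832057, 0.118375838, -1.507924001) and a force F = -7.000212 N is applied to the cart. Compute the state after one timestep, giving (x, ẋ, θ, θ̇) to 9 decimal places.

(-0.458419379, 0.765267730, 0.091833360, -1.383436707)

sinθ=0.118099568, cosθ=0.993001758
temp = (F + m·l·θ̇²·sinθ)/(M+m) = (-7.000212 + 0.058862333)/1.830183 = -3.792707979
θ̈ = (g·sinθ − cosθ·temp)/(l·(4/3 − m·cos²θ/(M+m))) = 7.072338033
ẍ = temp − m·l·θ̈·cosθ/(M+m) = -4.633810170
Euler: x'=-0.473325317+0.017602·0.846832057=-0.458419379, ẋ'=0.846832057+0.017602·-4.633810170=0.765267730
       θ'=0.118375838+0.017602·-1.507924001=0.091833360, θ̇'=-1.507924001+0.017602·7.072338033=-1.383436707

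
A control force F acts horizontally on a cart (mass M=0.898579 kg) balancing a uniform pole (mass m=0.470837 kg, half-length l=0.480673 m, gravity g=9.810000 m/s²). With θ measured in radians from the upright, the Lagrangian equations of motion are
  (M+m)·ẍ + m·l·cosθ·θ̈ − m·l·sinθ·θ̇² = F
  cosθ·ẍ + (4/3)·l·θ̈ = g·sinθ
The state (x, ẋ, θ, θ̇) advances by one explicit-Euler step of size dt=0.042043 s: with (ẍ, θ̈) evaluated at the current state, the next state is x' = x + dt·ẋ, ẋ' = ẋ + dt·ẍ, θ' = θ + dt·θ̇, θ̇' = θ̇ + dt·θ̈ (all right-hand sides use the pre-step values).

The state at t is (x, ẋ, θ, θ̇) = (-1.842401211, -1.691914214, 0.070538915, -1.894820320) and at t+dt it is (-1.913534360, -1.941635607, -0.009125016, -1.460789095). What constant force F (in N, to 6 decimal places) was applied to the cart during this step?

ẍ = (ẋ'−ẋ)/dt = (-1.941635607−-1.691914214)/0.042043 = -5.939666
θ̈ = (θ̇'−θ̇)/dt = (-1.460789095−-1.894820320)/0.042043 = 10.323507
sinθ=0.070480, cosθ=0.997513
F = (M+m)·ẍ + m·l·cosθ·θ̈ − m·l·sinθ·θ̇² = -8.133874 + 2.330592 − 0.057270 = -5.860552

F = -5.860552 N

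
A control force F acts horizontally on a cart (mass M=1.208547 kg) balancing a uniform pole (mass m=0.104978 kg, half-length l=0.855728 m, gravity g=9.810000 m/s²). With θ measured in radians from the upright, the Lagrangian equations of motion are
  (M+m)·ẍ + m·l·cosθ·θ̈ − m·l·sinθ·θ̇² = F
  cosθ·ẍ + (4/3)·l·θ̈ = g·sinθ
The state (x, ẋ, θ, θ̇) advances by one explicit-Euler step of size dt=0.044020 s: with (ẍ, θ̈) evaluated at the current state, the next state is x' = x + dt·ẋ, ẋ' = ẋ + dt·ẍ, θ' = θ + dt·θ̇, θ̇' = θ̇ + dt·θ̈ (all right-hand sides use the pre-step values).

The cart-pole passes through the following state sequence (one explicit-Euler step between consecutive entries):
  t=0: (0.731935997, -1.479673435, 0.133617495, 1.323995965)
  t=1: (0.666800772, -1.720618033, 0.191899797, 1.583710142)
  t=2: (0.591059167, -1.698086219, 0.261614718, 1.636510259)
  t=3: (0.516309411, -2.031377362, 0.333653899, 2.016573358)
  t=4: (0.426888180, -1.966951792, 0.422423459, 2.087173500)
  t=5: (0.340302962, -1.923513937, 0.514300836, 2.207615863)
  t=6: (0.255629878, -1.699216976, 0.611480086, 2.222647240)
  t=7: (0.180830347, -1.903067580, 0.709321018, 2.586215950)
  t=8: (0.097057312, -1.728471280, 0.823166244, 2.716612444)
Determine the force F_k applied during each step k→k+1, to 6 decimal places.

step 0→1:
  ẍ = (ẋ'−ẋ)/dt = (-1.720618033−-1.479673435)/0.044020 = -5.473526
  θ̈ = (θ̇'−θ̇)/dt = (1.583710142−1.323995965)/0.044020 = 5.899913
  sinθ=0.133220, cosθ=0.991086
  F = (M+m)·ẍ + m·l·cosθ·θ̈ − m·l·sinθ·θ̇² = -7.189613 + 0.525280 − 0.020979 = -6.685311
step 1→2:
  ẍ = (ẋ'−ẋ)/dt = (-1.698086219−-1.720618033)/0.044020 = 0.511854
  θ̈ = (θ̇'−θ̇)/dt = (1.636510259−1.583710142)/0.044020 = 1.199457
  sinθ=0.190724, cosθ=0.981644
  F = (M+m)·ẍ + m·l·cosθ·θ̈ − m·l·sinθ·θ̇² = 0.672333 + 0.105772 − 0.042973 = 0.735133
step 2→3:
  ẍ = (ẋ'−ẋ)/dt = (-2.031377362−-1.698086219)/0.044020 = -7.571357
  θ̈ = (θ̇'−θ̇)/dt = (2.016573358−1.636510259)/0.044020 = 8.633873
  sinθ=0.258641, cosθ=0.965974
  F = (M+m)·ẍ + m·l·cosθ·θ̈ − m·l·sinθ·θ̇² = -9.945167 + 0.749212 − 0.062225 = -9.258180
step 3→4:
  ẍ = (ẋ'−ẋ)/dt = (-1.966951792−-2.031377362)/0.044020 = 1.463552
  θ̈ = (θ̇'−θ̇)/dt = (2.087173500−2.016573358)/0.044020 = 1.603820
  sinθ=0.327498, cosθ=0.944852
  F = (M+m)·ẍ + m·l·cosθ·θ̈ − m·l·sinθ·θ̇² = 1.922412 + 0.136130 − 0.119638 = 1.938904
step 4→5:
  ẍ = (ẋ'−ẋ)/dt = (-1.923513937−-1.966951792)/0.044020 = 0.986775
  θ̈ = (θ̇'−θ̇)/dt = (2.207615863−2.087173500)/0.044020 = 2.736083
  sinθ=0.409972, cosθ=0.912098
  F = (M+m)·ẍ + m·l·cosθ·θ̈ − m·l·sinθ·θ̇² = 1.296154 + 0.224184 − 0.160437 = 1.359901
step 5→6:
  ẍ = (ẋ'−ẋ)/dt = (-1.699216976−-1.923513937)/0.044020 = 5.095342
  θ̈ = (θ̇'−θ̇)/dt = (2.222647240−2.207615863)/0.044020 = 0.341467
  sinθ=0.491926, cosθ=0.870637
  F = (M+m)·ẍ + m·l·cosθ·θ̈ − m·l·sinθ·θ̇² = 6.692859 + 0.026707 − 0.215368 = 6.504198
step 6→7:
  ẍ = (ẋ'−ẋ)/dt = (-1.903067580−-1.699216976)/0.044020 = -4.630863
  θ̈ = (θ̇'−θ̇)/dt = (2.586215950−2.222647240)/0.044020 = 8.259171
  sinθ=0.574080, cosθ=0.818799
  F = (M+m)·ẍ + m·l·cosθ·θ̈ − m·l·sinθ·θ̇² = -6.082755 + 0.607502 − 0.254770 = -5.730022
step 7→8:
  ẍ = (ẋ'−ẋ)/dt = (-1.728471280−-1.903067580)/0.044020 = 3.966295
  θ̈ = (θ̇'−θ̇)/dt = (2.716612444−2.586215950)/0.044020 = 2.962210
  sinθ=0.651319, cosθ=0.758804
  F = (M+m)·ẍ + m·l·cosθ·θ̈ − m·l·sinθ·θ̇² = 5.209827 + 0.201920 − 0.391343 = 5.020405

F_0 = -6.685311 N
F_1 = 0.735133 N
F_2 = -9.258180 N
F_3 = 1.938904 N
F_4 = 1.359901 N
F_5 = 6.504198 N
F_6 = -5.730022 N
F_7 = 5.020405 N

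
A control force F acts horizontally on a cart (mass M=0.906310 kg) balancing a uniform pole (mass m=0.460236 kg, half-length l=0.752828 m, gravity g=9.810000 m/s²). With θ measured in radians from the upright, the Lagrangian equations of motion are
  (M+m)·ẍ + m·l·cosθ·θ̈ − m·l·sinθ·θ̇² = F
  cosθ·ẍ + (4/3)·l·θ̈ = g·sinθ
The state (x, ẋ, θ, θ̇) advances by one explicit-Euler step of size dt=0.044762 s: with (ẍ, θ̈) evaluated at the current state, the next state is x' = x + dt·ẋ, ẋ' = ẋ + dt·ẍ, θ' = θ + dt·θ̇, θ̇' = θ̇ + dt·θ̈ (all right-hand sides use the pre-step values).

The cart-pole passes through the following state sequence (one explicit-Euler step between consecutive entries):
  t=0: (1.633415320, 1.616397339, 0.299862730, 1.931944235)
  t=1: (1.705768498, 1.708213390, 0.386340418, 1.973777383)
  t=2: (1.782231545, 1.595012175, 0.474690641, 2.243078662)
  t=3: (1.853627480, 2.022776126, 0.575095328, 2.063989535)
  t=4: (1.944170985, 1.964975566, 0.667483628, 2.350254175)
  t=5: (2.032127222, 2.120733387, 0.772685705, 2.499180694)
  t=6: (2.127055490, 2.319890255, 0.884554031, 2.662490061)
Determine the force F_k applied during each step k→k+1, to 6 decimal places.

step 0→1:
  ẍ = (ẋ'−ẋ)/dt = (1.708213390−1.616397339)/0.044762 = 2.051205
  θ̈ = (θ̇'−θ̇)/dt = (1.973777383−1.931944235)/0.044762 = 0.934568
  sinθ=0.295389, cosθ=0.955377
  F = (M+m)·ẍ + m·l·cosθ·θ̈ − m·l·sinθ·θ̇² = 2.803066 + 0.309359 − 0.381997 = 2.730428
step 1→2:
  ẍ = (ẋ'−ẋ)/dt = (1.595012175−1.708213390)/0.044762 = -2.528958
  θ̈ = (θ̇'−θ̇)/dt = (2.243078662−1.973777383)/0.044762 = 6.016292
  sinθ=0.376801, cosθ=0.926294
  F = (M+m)·ẍ + m·l·cosθ·θ̈ − m·l·sinθ·θ̇² = -3.455937 + 1.930875 − 0.508610 = -2.033672
step 2→3:
  ẍ = (ẋ'−ẋ)/dt = (2.022776126−1.595012175)/0.044762 = 9.556408
  θ̈ = (θ̇'−θ̇)/dt = (2.063989535−2.243078662)/0.044762 = -4.000919
  sinθ=0.457063, cosθ=0.889434
  F = (M+m)·ẍ + m·l·cosθ·θ̈ − m·l·sinθ·θ̇² = 13.059272 + -1.232963 − 0.796786 = 11.029523
step 3→4:
  ẍ = (ẋ'−ẋ)/dt = (1.964975566−2.022776126)/0.044762 = -1.291286
  θ̈ = (θ̇'−θ̇)/dt = (2.350254175−2.063989535)/0.044762 = 6.395260
  sinθ=0.543915, cosθ=0.839140
  F = (M+m)·ẍ + m·l·cosθ·θ̈ − m·l·sinθ·θ̇² = -1.764602 + 1.859385 − 0.802827 = -0.708045
step 4→5:
  ẍ = (ẋ'−ẋ)/dt = (2.120733387−1.964975566)/0.044762 = 3.479689
  θ̈ = (θ̇'−θ̇)/dt = (2.499180694−2.350254175)/0.044762 = 3.327075
  sinθ=0.619012, cosθ=0.785382
  F = (M+m)·ẍ + m·l·cosθ·θ̈ − m·l·sinθ·θ̇² = 4.755155 + 0.905357 − 1.184690 = 4.475821
step 5→6:
  ẍ = (ẋ'−ẋ)/dt = (2.319890255−2.120733387)/0.044762 = 4.449240
  θ̈ = (θ̇'−θ̇)/dt = (2.662490061−2.499180694)/0.044762 = 3.648393
  sinθ=0.698061, cosθ=0.716038
  F = (M+m)·ẍ + m·l·cosθ·θ̈ − m·l·sinθ·θ̇² = 6.080091 + 0.905137 − 1.510654 = 5.474574

F_0 = 2.730428 N
F_1 = -2.033672 N
F_2 = 11.029523 N
F_3 = -0.708045 N
F_4 = 4.475821 N
F_5 = 5.474574 N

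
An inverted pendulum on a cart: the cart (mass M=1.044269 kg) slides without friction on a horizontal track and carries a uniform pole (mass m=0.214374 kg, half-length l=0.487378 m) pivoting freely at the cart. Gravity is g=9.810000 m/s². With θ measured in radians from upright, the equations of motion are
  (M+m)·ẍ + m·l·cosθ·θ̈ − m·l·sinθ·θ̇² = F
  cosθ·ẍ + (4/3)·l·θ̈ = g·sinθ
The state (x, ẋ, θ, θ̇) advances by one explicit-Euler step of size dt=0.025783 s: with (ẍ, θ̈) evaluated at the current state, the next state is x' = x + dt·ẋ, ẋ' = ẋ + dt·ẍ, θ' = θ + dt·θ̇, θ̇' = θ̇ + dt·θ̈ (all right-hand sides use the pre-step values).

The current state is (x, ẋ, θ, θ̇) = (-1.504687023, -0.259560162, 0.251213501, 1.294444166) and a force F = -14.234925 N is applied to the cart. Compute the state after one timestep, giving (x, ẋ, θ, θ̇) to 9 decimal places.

(-1.511379263, -0.598691284, 0.284588155, 1.896686929)

sinθ=0.248579553, cosθ=0.968611483
temp = (F + m·l·θ̇²·sinθ)/(M+m) = (-14.234925 + 0.043518116)/1.258643 = -11.275164510
θ̈ = (g·sinθ − cosθ·temp)/(l·(4/3 − m·cos²θ/(M+m))) = 23.358133763
ẍ = temp − m·l·θ̈·cosθ/(M+m) = -13.153284014
Euler: x'=-1.504687023+0.025783·-0.259560162=-1.511379263, ẋ'=-0.259560162+0.025783·-13.153284014=-0.598691284
       θ'=0.251213501+0.025783·1.294444166=0.284588155, θ̇'=1.294444166+0.025783·23.358133763=1.896686929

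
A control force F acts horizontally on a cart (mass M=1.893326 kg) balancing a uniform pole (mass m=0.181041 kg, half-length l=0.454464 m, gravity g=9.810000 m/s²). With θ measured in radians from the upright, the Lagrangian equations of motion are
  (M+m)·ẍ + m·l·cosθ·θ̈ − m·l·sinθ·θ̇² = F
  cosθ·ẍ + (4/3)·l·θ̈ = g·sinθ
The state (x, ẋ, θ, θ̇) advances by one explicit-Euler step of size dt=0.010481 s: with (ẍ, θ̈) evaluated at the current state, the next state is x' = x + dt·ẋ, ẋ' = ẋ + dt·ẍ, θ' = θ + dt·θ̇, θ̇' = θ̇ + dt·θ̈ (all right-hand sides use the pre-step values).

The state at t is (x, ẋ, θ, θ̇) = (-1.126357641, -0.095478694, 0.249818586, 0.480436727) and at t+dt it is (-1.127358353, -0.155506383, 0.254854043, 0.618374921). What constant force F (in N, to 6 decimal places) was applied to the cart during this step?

F = -10.835978 N

ẍ = (ẋ'−ẋ)/dt = (-0.155506383−-0.095478694)/0.010481 = -5.727286
θ̈ = (θ̇'−θ̇)/dt = (0.618374921−0.480436727)/0.010481 = 13.160786
sinθ=0.247228, cosθ=0.968957
F = (M+m)·ẍ + m·l·cosθ·θ̈ − m·l·sinθ·θ̇² = -11.880494 + 1.049211 − 0.004695 = -10.835978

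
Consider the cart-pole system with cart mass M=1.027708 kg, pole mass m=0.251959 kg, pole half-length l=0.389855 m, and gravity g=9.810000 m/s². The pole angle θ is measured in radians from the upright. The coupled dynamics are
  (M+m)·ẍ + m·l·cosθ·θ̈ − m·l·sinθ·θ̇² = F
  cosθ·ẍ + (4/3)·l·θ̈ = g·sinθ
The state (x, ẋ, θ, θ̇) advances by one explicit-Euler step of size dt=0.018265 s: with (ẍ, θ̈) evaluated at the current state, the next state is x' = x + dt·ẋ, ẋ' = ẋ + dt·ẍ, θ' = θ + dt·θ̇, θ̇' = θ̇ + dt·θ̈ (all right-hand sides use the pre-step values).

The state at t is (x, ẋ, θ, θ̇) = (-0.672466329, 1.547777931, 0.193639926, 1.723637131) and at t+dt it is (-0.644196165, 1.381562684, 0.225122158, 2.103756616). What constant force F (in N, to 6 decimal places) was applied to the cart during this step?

F = -9.695348 N

ẍ = (ẋ'−ẋ)/dt = (1.381562684−1.547777931)/0.018265 = -9.100205
θ̈ = (θ̇'−θ̇)/dt = (2.103756616−1.723637131)/0.018265 = 20.811360
sinθ=0.192432, cosθ=0.981310
F = (M+m)·ẍ + m·l·cosθ·θ̈ − m·l·sinθ·θ̇² = -11.645232 + 2.006041 − 0.056157 = -9.695348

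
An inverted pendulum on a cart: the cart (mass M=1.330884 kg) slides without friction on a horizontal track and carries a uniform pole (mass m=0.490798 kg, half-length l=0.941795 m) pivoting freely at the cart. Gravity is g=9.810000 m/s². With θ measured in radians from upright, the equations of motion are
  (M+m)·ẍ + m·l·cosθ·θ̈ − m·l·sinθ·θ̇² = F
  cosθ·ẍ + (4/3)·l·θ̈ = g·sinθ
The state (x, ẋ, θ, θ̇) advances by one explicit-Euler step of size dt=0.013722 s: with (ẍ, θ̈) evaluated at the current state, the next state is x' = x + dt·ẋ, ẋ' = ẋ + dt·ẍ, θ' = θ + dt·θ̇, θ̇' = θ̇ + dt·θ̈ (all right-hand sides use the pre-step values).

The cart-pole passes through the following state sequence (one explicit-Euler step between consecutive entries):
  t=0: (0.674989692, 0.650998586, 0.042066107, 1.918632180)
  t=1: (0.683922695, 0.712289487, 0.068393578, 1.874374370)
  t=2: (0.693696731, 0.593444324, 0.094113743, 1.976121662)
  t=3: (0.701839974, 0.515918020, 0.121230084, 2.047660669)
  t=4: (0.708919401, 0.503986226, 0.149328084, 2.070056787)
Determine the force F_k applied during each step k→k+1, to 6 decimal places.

F_0 = 6.575674 N
F_1 = -12.469040 N
F_2 = -8.062578 N
F_3 = -1.069516 N

step 0→1:
  ẍ = (ẋ'−ẋ)/dt = (0.712289487−0.650998586)/0.013722 = 4.466616
  θ̈ = (θ̇'−θ̇)/dt = (1.874374370−1.918632180)/0.013722 = -3.225318
  sinθ=0.042054, cosθ=0.999115
  F = (M+m)·ẍ + m·l·cosθ·θ̈ − m·l·sinθ·θ̇² = 8.136753 + -1.489523 − 0.071556 = 6.575674
step 1→2:
  ẍ = (ẋ'−ẋ)/dt = (0.593444324−0.712289487)/0.013722 = -8.660921
  θ̈ = (θ̇'−θ̇)/dt = (1.976121662−1.874374370)/0.013722 = 7.414902
  sinθ=0.068340, cosθ=0.997662
  F = (M+m)·ẍ + m·l·cosθ·θ̈ − m·l·sinθ·θ̇² = -15.777445 + 3.419386 − 0.110981 = -12.469040
step 2→3:
  ẍ = (ẋ'−ẋ)/dt = (0.515918020−0.593444324)/0.013722 = -5.649782
  θ̈ = (θ̇'−θ̇)/dt = (2.047660669−1.976121662)/0.013722 = 5.213453
  sinθ=0.093975, cosθ=0.995575
  F = (M+m)·ẍ + m·l·cosθ·θ̈ − m·l·sinθ·θ̇² = -10.292106 + 2.399156 − 0.169628 = -8.062578
step 3→4:
  ẍ = (ẋ'−ẋ)/dt = (0.503986226−0.515918020)/0.013722 = -0.869538
  θ̈ = (θ̇'−θ̇)/dt = (2.070056787−2.047660669)/0.013722 = 1.632132
  sinθ=0.120933, cosθ=0.992661
  F = (M+m)·ẍ + m·l·cosθ·θ̈ − m·l·sinθ·θ̇² = -1.584021 + 0.748885 − 0.234380 = -1.069516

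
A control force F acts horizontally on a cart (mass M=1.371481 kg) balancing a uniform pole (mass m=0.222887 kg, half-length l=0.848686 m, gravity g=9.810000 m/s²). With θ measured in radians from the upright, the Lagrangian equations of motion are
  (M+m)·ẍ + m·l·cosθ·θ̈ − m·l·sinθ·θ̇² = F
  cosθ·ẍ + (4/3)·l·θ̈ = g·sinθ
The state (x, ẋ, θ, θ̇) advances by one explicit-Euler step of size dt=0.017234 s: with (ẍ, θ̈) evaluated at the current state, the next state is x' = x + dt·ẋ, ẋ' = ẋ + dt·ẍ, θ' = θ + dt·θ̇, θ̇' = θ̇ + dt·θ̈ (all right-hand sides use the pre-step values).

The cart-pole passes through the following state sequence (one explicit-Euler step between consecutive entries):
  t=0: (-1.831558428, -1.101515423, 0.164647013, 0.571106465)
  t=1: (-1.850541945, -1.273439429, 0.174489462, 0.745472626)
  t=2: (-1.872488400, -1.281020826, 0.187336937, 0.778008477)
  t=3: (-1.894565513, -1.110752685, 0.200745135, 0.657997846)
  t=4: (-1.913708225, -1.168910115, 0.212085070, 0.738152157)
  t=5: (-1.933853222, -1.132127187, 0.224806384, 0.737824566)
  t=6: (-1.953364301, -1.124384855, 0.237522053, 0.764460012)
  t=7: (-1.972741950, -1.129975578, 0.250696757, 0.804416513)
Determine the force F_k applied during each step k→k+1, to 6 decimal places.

F_0 = -14.027340 N
F_1 = -0.367935 N
F_2 = 14.436487 N
F_3 = -4.534536 N
F_4 = 3.377686 N
F_5 = 0.978306 N
F_6 = -0.116974 N

step 0→1:
  ẍ = (ẋ'−ẋ)/dt = (-1.273439429−-1.101515423)/0.017234 = -9.975862
  θ̈ = (θ̇'−θ̇)/dt = (0.745472626−0.571106465)/0.017234 = 10.117568
  sinθ=0.163904, cosθ=0.986476
  F = (M+m)·ẍ + m·l·cosθ·θ̈ − m·l·sinθ·θ̇² = -15.905195 + 1.887968 − 0.010112 = -14.027340
step 1→2:
  ẍ = (ẋ'−ẋ)/dt = (-1.281020826−-1.273439429)/0.017234 = -0.439909
  θ̈ = (θ̇'−θ̇)/dt = (0.778008477−0.745472626)/0.017234 = 1.887887
  sinθ=0.173605, cosθ=0.984815
  F = (M+m)·ẍ + m·l·cosθ·θ̈ − m·l·sinθ·θ̇² = -0.701377 + 0.351692 − 0.018250 = -0.367935
step 2→3:
  ẍ = (ẋ'−ẋ)/dt = (-1.110752685−-1.281020826)/0.017234 = 9.879781
  θ̈ = (θ̇'−θ̇)/dt = (0.657997846−0.778008477)/0.017234 = -6.963597
  sinθ=0.186243, cosθ=0.982504
  F = (M+m)·ẍ + m·l·cosθ·θ̈ − m·l·sinθ·θ̇² = 15.752006 + -1.294195 − 0.021325 = 14.436487
step 3→4:
  ẍ = (ẋ'−ẋ)/dt = (-1.168910115−-1.110752685)/0.017234 = -3.374575
  θ̈ = (θ̇'−θ̇)/dt = (0.738152157−0.657997846)/0.017234 = 4.650941
  sinθ=0.199400, cosθ=0.979918
  F = (M+m)·ẍ + m·l·cosθ·θ̈ − m·l·sinθ·θ̇² = -5.380315 + 0.862109 − 0.016331 = -4.534536
step 4→5:
  ẍ = (ẋ'−ẋ)/dt = (-1.132127187−-1.168910115)/0.017234 = 2.134323
  θ̈ = (θ̇'−θ̇)/dt = (0.737824566−0.738152157)/0.017234 = -0.019008
  sinθ=0.210499, cosθ=0.977594
  F = (M+m)·ẍ + m·l·cosθ·θ̈ − m·l·sinθ·θ̇² = 3.402897 + -0.003515 − 0.021696 = 3.377686
step 5→6:
  ẍ = (ẋ'−ẋ)/dt = (-1.124384855−-1.132127187)/0.017234 = 0.449248
  θ̈ = (θ̇'−θ̇)/dt = (0.764460012−0.737824566)/0.017234 = 1.545517
  sinθ=0.222918, cosθ=0.974837
  F = (M+m)·ẍ + m·l·cosθ·θ̈ − m·l·sinθ·θ̇² = 0.716266 + 0.284995 − 0.022955 = 0.978306
step 6→7:
  ẍ = (ẋ'−ẋ)/dt = (-1.129975578−-1.124384855)/0.017234 = -0.324401
  θ̈ = (θ̇'−θ̇)/dt = (0.804416513−0.764460012)/0.017234 = 2.318469
  sinθ=0.235295, cosθ=0.971924
  F = (M+m)·ẍ + m·l·cosθ·θ̈ − m·l·sinθ·θ̇² = -0.517214 + 0.426251 − 0.026011 = -0.116974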